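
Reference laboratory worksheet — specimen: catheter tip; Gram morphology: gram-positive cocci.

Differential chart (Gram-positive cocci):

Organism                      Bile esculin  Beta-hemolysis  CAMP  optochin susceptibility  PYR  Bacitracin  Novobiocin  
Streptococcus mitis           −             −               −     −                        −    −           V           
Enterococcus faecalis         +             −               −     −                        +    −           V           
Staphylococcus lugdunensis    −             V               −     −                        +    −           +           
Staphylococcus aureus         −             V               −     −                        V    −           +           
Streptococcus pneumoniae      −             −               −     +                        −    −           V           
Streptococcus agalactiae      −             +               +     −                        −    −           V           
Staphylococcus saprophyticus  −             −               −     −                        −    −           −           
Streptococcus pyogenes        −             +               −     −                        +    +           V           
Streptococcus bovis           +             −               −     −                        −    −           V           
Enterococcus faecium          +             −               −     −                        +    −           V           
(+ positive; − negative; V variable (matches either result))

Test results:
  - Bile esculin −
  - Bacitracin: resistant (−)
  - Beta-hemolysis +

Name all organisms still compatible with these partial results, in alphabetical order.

Staphylococcus aureus, Staphylococcus lugdunensis, Streptococcus agalactiae

Beta-hemolysis +: excludes 6 organisms — 4 left.
Bacitracin −: excludes Streptococcus pyogenes — 3 left.
Bile esculin −: all 3 remaining candidates are consistent.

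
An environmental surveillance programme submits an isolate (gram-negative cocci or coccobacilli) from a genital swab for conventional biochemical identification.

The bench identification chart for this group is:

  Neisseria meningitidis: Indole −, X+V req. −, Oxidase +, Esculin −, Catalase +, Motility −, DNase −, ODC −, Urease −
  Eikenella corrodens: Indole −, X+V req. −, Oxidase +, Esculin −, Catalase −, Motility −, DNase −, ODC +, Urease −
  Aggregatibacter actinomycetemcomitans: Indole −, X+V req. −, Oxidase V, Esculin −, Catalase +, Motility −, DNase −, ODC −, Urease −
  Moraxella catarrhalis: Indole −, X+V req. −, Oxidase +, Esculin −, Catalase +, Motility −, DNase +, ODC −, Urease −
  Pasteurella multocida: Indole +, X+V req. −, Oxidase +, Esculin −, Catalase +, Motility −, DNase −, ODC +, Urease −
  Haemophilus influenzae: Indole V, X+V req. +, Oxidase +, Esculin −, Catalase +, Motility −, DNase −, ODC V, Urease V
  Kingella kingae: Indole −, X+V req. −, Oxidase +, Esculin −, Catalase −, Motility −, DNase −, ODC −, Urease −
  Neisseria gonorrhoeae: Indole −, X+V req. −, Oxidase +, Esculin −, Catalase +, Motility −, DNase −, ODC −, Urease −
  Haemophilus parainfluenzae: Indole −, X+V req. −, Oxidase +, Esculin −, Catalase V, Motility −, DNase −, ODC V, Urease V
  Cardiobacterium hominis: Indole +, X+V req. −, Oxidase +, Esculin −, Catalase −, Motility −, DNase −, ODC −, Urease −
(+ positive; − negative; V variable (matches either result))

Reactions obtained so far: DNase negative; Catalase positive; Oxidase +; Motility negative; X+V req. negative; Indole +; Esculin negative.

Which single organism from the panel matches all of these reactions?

DNase −: excludes Moraxella catarrhalis — 9 left.
Oxidase +: all 9 remaining candidates are consistent.
Indole +: excludes 6 organisms — 3 left.
Motility −: all 3 remaining candidates are consistent.
Catalase +: excludes Cardiobacterium hominis — 2 left.
Esculin −: all 2 remaining candidates are consistent.
X+V req. −: excludes Haemophilus influenzae — 1 left.

Pasteurella multocida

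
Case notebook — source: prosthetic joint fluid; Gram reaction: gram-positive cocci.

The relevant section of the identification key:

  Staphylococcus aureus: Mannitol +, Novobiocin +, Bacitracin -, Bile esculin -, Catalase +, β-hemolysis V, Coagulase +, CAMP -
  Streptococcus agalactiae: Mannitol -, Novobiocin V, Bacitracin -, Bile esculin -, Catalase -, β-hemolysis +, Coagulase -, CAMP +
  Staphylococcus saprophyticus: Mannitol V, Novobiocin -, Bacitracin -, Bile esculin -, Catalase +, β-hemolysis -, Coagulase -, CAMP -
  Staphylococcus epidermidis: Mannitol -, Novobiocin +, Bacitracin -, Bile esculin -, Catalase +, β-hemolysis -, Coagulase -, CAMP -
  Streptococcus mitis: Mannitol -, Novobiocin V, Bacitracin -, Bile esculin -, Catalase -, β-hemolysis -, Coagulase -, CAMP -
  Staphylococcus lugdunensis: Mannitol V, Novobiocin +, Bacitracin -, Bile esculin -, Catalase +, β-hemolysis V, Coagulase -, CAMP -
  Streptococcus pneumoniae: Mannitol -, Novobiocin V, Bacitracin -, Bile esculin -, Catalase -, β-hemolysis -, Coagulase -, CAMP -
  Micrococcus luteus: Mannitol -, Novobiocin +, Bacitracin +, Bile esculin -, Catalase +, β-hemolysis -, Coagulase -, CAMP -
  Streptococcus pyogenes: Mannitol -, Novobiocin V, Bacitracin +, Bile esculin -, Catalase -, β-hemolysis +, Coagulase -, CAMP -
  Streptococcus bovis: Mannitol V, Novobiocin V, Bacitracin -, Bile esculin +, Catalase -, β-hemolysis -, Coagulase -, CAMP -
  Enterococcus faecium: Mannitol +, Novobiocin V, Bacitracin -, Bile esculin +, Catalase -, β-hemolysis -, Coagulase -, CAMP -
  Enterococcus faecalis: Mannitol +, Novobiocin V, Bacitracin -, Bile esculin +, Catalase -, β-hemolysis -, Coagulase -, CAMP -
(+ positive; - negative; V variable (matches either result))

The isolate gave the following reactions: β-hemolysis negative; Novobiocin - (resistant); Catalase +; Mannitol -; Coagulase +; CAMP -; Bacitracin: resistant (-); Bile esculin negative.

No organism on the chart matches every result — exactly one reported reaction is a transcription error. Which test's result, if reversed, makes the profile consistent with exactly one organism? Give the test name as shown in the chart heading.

As reported, no row in the chart matches all 8 reactions.
Reversing Catalase → still no organism matches.
Reversing Bacitracin → still no organism matches.
Reversing Bile esculin → still no organism matches.
Reversing CAMP → still no organism matches.
Reversing Mannitol → still no organism matches.
Reversing Coagulase (to -) → unique match: Staphylococcus saprophyticus.
Reversing β-hemolysis → still no organism matches.
Reversing Novobiocin → still no organism matches.

Coagulase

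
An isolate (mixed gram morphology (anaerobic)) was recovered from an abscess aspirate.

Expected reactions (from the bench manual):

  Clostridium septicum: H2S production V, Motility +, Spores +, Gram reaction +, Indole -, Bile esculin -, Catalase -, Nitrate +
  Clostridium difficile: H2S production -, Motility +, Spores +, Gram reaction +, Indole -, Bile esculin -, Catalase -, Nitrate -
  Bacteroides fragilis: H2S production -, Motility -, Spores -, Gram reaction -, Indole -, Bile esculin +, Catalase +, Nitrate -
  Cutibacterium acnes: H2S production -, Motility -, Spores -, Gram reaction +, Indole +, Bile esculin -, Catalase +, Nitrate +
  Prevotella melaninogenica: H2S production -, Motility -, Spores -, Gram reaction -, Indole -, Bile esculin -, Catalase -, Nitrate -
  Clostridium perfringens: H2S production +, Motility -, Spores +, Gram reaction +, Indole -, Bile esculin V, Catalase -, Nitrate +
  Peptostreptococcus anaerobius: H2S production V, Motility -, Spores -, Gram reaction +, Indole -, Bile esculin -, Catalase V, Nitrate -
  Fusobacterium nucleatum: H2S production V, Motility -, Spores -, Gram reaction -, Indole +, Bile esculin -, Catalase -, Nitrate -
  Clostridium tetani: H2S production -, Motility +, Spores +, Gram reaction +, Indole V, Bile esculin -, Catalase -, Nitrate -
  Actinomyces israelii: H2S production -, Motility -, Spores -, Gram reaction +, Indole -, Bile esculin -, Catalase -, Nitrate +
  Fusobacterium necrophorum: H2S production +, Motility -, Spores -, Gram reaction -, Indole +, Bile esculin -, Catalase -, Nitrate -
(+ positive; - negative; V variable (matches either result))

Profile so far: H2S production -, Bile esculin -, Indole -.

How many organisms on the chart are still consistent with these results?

Bile esculin -: excludes Bacteroides fragilis — 10 left.
H2S production -: excludes Clostridium perfringens, Fusobacterium necrophorum — 8 left.
Indole -: excludes Cutibacterium acnes, Fusobacterium nucleatum — 6 left.
Still consistent: Actinomyces israelii, Clostridium difficile, Clostridium septicum, Clostridium tetani, Peptostreptococcus anaerobius, Prevotella melaninogenica.

6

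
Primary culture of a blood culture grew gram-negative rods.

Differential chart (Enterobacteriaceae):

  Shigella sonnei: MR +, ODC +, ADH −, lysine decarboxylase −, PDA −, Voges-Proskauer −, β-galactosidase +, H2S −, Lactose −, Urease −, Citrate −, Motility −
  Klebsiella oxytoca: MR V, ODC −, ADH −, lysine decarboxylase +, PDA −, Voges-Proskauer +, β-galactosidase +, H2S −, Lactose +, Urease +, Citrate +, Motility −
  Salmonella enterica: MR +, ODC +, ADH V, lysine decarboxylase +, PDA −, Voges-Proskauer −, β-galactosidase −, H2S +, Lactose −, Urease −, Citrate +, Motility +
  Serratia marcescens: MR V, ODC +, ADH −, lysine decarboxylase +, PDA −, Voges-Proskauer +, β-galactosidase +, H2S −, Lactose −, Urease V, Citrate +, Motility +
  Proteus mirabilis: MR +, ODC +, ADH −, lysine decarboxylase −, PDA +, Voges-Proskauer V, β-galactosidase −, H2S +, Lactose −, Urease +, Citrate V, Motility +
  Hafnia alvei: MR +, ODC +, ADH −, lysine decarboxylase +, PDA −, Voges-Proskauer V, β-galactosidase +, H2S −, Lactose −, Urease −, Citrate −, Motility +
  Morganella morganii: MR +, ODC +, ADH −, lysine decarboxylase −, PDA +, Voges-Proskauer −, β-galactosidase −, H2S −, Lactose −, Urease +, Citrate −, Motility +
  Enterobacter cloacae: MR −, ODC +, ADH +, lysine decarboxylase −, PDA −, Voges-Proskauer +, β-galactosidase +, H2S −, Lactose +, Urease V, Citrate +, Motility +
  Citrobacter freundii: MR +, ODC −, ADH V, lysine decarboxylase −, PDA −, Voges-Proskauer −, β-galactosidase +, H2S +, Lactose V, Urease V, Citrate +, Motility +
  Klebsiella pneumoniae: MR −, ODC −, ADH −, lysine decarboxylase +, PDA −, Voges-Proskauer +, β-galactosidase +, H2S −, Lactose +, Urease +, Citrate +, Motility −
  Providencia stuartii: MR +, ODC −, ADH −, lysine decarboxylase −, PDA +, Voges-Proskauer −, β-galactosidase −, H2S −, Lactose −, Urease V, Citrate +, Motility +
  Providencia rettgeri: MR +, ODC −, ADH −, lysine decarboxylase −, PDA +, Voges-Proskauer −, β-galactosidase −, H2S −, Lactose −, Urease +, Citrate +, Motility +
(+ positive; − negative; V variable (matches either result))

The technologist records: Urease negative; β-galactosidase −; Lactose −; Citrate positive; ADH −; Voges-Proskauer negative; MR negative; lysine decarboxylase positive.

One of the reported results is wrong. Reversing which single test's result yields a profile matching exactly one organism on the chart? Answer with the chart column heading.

MR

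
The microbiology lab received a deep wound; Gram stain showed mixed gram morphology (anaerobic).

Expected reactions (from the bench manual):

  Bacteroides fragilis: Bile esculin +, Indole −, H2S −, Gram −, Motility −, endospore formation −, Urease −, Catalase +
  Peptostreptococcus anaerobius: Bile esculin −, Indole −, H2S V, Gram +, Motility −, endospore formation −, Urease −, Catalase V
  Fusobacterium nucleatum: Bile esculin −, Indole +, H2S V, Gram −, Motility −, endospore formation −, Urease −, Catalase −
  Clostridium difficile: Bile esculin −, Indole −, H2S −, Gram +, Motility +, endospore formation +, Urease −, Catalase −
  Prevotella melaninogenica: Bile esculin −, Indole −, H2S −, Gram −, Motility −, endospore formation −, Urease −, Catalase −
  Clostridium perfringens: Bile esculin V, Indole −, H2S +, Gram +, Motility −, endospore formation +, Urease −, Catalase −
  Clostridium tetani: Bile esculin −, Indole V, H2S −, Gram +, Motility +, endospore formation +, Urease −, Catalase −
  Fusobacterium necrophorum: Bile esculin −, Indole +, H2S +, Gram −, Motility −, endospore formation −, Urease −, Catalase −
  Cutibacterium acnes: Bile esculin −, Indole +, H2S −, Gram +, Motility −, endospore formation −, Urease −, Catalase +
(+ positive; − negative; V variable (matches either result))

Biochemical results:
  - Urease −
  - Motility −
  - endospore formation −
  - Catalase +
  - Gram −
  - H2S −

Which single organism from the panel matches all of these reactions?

Bacteroides fragilis

Motility −: excludes Clostridium difficile, Clostridium tetani — 7 left.
Catalase +: excludes Fusobacterium nucleatum, Prevotella melaninogenica, Clostridium perfringens, Fusobacterium necrophorum — 3 left.
endospore formation −: all 3 remaining candidates are consistent.
Gram −: excludes Peptostreptococcus anaerobius, Cutibacterium acnes — 1 left.
Urease −: the one remaining candidate is consistent.
H2S −: the one remaining candidate is consistent.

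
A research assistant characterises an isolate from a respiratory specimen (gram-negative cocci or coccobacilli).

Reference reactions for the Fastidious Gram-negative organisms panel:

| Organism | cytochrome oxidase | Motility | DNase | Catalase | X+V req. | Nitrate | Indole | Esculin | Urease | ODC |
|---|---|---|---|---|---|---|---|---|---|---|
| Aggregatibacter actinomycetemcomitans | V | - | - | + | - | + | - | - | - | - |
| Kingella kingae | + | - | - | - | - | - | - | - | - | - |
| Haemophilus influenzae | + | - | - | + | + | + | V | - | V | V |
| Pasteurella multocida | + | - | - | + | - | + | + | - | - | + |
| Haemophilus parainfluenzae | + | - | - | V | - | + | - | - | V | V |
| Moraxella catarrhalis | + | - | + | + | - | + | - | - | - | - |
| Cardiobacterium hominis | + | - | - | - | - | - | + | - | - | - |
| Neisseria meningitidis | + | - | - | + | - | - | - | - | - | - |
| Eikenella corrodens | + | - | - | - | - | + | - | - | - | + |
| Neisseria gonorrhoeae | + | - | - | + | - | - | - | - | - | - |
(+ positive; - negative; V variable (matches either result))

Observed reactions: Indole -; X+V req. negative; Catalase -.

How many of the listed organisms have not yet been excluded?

3

Catalase -: excludes 6 organisms — 4 left.
Indole -: excludes Cardiobacterium hominis — 3 left.
X+V req. -: all 3 remaining candidates are consistent.
Still consistent: Eikenella corrodens, Haemophilus parainfluenzae, Kingella kingae.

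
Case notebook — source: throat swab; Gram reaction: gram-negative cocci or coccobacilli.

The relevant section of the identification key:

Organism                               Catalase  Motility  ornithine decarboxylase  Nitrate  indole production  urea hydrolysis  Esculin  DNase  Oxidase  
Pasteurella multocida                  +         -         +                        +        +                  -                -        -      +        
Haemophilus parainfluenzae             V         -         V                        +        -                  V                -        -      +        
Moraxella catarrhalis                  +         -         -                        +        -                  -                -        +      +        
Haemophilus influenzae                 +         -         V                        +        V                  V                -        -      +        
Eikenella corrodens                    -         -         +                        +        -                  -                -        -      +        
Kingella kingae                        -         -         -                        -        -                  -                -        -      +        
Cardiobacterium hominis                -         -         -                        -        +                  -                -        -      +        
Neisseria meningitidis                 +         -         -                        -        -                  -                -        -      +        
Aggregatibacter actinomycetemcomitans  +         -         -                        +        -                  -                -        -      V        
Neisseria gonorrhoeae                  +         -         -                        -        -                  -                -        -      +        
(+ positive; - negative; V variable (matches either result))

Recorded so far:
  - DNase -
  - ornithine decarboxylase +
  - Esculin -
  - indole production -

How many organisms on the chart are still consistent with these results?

Esculin -: all 10 remaining candidates are consistent.
DNase -: excludes Moraxella catarrhalis — 9 left.
indole production -: excludes Pasteurella multocida, Cardiobacterium hominis — 7 left.
ornithine decarboxylase +: excludes Kingella kingae, Neisseria meningitidis, Aggregatibacter actinomycetemcomitans, Neisseria gonorrhoeae — 3 left.
Still consistent: Eikenella corrodens, Haemophilus influenzae, Haemophilus parainfluenzae.

3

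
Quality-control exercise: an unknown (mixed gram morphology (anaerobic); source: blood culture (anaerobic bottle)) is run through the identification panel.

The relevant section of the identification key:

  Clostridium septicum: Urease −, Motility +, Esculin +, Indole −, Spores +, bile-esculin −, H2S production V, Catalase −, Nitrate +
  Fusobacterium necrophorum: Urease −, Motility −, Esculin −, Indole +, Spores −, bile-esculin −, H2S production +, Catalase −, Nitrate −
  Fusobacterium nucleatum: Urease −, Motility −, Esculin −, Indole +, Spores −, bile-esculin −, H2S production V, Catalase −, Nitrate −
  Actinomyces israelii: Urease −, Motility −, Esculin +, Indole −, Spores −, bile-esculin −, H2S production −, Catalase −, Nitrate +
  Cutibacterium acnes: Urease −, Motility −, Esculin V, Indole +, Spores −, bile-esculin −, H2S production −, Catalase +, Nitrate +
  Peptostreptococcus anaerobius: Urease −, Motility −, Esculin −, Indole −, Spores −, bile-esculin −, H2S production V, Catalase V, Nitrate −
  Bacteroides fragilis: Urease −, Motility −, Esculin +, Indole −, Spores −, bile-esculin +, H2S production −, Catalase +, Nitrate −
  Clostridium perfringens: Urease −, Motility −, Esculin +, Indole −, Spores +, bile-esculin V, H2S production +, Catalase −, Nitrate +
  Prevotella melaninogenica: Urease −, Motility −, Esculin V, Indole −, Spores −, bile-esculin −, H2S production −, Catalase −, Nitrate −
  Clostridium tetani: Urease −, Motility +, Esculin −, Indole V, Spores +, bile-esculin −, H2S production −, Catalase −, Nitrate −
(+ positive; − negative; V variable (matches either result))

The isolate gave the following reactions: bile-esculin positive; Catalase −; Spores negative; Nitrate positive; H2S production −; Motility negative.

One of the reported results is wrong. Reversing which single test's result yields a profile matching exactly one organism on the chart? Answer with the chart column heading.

As reported, no row in the chart matches all 6 reactions.
Reversing Motility → still no organism matches.
Reversing Nitrate → still no organism matches.
Reversing Catalase → still no organism matches.
Reversing Spores → still no organism matches.
Reversing H2S production → still no organism matches.
Reversing bile-esculin (to −) → unique match: Actinomyces israelii.

bile-esculin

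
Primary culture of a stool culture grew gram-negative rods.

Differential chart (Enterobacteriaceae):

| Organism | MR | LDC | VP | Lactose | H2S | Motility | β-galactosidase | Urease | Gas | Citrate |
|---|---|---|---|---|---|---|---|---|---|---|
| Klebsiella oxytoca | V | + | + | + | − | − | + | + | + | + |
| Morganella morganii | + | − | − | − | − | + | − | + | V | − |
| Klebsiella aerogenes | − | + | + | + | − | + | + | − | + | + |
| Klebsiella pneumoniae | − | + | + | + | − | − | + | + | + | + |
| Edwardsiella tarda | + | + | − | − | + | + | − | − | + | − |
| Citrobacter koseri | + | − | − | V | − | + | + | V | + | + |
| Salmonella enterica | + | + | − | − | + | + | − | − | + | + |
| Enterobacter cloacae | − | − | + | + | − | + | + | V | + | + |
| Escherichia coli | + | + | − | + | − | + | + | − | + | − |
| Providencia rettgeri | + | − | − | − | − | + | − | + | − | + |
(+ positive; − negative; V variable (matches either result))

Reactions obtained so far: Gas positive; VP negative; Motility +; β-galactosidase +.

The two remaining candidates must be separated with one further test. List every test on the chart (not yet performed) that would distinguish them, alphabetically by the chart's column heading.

Citrate, LDC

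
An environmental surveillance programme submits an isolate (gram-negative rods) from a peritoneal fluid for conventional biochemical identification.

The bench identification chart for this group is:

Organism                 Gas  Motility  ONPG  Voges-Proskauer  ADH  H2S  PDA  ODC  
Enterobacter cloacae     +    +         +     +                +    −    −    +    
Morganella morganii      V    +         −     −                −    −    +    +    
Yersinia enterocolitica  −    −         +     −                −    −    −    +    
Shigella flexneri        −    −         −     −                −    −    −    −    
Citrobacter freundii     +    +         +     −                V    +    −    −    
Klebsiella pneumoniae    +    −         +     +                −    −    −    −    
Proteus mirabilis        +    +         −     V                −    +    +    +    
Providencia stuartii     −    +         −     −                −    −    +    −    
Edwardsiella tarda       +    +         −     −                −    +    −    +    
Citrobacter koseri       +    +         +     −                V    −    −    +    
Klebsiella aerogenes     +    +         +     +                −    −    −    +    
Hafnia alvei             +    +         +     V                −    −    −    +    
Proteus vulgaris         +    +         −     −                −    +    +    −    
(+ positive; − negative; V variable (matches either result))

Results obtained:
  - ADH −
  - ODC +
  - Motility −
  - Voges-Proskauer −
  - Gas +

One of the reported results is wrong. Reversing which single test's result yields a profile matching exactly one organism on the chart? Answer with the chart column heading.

Gas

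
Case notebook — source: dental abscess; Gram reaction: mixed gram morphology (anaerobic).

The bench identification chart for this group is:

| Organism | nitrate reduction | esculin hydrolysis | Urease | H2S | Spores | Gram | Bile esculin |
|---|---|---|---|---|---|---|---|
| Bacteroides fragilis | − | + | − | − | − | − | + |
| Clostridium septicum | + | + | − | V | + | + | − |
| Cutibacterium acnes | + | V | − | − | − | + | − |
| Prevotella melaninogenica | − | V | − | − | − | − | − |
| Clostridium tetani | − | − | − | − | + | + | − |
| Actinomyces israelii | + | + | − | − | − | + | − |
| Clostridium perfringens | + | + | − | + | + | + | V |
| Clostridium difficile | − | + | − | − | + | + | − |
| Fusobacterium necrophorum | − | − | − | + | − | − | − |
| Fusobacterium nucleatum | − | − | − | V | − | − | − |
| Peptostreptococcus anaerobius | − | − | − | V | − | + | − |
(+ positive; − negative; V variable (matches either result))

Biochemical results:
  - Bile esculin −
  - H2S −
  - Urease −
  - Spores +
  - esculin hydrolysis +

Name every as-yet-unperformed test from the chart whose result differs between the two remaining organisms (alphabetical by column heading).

nitrate reduction

Bile esculin −: excludes Bacteroides fragilis — 10 left.
Urease −: all 10 remaining candidates are consistent.
esculin hydrolysis +: excludes Clostridium tetani, Fusobacterium necrophorum, Fusobacterium nucleatum, Peptostreptococcus anaerobius — 6 left.
H2S −: excludes Clostridium perfringens — 5 left.
Spores +: excludes Cutibacterium acnes, Prevotella melaninogenica, Actinomyces israelii — 2 left.
Two candidates remain: Clostridium difficile and Clostridium septicum.
  nitrate reduction: Clostridium difficile −, Clostridium septicum + — discriminates.
  Gram: + vs + — same for both, does not separate.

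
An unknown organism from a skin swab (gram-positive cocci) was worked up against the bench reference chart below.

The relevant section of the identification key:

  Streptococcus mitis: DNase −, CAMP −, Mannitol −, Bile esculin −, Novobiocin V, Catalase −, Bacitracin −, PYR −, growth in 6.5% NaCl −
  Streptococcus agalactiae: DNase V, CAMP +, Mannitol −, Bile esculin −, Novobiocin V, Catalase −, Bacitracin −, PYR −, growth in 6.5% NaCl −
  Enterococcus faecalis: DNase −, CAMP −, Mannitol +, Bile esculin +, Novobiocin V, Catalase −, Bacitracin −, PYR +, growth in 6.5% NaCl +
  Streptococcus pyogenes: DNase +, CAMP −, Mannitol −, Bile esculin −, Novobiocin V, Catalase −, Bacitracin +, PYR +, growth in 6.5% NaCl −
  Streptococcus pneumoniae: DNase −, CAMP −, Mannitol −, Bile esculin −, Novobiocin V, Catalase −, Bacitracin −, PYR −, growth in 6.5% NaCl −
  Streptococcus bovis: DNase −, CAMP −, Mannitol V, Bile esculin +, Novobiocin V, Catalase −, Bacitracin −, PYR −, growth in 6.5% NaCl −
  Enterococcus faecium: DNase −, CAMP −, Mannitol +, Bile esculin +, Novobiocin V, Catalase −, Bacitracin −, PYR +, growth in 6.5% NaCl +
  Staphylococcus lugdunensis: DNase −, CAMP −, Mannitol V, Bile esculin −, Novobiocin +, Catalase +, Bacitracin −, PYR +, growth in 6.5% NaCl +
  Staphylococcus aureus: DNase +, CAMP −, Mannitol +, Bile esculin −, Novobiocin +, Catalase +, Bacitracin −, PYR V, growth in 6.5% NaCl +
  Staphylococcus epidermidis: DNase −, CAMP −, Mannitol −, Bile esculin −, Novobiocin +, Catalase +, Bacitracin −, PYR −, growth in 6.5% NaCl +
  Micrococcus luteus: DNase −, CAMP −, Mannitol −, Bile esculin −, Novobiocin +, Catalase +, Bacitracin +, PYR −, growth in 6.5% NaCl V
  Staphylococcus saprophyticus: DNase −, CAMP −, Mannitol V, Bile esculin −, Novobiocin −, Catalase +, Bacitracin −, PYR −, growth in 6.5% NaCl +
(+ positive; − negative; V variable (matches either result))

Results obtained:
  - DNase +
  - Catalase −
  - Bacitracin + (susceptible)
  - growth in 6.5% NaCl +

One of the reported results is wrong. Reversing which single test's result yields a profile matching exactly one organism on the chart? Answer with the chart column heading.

growth in 6.5% NaCl

As reported, no row in the chart matches all 4 reactions.
Reversing Catalase → still no organism matches.
Reversing DNase → still no organism matches.
Reversing Bacitracin → still no organism matches.
Reversing growth in 6.5% NaCl (to −) → unique match: Streptococcus pyogenes.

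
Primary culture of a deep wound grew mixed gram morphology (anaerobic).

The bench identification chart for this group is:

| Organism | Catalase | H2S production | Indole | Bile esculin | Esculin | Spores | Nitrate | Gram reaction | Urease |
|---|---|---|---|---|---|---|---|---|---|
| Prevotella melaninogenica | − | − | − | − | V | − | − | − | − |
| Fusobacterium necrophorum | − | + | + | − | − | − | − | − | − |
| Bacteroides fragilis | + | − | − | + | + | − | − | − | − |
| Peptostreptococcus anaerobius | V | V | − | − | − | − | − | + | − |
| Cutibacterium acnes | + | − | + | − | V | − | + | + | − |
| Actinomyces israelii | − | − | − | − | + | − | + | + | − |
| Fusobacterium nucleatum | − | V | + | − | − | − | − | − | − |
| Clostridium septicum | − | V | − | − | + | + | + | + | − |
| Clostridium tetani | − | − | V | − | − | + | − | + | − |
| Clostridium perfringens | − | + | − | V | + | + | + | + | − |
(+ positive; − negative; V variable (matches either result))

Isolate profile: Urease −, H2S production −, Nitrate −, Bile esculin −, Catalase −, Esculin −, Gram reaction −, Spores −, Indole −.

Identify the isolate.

Prevotella melaninogenica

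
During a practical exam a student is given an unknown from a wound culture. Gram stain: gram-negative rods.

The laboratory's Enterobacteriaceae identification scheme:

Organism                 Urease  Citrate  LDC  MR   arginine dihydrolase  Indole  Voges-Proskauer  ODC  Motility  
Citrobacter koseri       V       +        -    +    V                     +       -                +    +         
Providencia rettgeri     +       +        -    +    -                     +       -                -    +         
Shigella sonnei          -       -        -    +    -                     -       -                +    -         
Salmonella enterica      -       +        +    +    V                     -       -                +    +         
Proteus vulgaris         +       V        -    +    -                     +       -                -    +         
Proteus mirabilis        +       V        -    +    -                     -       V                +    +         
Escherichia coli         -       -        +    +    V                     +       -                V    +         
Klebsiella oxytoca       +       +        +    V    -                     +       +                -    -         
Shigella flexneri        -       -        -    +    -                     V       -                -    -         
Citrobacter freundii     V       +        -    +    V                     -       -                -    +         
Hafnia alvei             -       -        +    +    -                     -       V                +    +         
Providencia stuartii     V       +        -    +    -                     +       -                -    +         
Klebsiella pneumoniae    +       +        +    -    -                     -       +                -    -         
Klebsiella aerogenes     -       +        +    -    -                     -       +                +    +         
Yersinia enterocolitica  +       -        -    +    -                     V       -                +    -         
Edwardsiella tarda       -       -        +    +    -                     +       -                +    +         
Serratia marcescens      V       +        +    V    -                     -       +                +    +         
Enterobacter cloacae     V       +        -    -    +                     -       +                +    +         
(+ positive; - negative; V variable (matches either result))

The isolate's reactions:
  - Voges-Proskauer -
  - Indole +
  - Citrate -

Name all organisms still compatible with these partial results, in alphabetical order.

Edwardsiella tarda, Escherichia coli, Proteus vulgaris, Shigella flexneri, Yersinia enterocolitica

Indole +: excludes 9 organisms — 9 left.
Voges-Proskauer -: excludes Klebsiella oxytoca — 8 left.
Citrate -: excludes Citrobacter koseri, Providencia rettgeri, Providencia stuartii — 5 left.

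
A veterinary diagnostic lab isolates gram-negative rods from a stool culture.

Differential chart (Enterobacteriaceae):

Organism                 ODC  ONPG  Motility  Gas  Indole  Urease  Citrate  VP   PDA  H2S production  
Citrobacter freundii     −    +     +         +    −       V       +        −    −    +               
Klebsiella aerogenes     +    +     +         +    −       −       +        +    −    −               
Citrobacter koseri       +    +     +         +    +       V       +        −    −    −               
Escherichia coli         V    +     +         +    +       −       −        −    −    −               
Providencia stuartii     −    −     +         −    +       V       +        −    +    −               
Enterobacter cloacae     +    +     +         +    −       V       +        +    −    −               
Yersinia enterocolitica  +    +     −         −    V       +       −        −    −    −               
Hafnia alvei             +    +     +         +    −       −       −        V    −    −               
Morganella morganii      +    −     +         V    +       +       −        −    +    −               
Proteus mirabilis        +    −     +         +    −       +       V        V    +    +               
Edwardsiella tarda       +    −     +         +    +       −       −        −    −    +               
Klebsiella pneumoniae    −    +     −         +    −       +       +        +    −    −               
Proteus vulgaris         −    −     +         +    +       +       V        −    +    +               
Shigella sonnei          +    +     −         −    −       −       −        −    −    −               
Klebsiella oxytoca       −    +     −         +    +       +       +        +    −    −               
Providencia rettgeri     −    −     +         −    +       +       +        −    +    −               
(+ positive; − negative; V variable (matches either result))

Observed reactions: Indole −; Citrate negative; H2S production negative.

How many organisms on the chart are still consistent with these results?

3

H2S production −: excludes Citrobacter freundii, Proteus mirabilis, Edwardsiella tarda, Proteus vulgaris — 12 left.
Citrate −: excludes 7 organisms — 5 left.
Indole −: excludes Escherichia coli, Morganella morganii — 3 left.
Still consistent: Hafnia alvei, Shigella sonnei, Yersinia enterocolitica.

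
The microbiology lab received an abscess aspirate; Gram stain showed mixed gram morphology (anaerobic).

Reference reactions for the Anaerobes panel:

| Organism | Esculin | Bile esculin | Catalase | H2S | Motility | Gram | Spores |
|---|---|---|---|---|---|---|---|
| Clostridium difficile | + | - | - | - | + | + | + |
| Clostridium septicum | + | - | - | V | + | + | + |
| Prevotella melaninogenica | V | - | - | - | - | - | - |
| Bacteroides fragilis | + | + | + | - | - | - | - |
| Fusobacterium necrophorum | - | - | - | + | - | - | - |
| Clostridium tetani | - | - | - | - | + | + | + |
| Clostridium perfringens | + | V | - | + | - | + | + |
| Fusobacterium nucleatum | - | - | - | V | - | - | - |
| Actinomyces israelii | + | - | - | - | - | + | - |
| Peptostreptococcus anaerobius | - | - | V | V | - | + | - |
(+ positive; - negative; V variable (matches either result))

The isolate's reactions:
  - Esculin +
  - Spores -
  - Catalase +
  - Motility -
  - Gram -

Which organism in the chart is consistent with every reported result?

Spores -: excludes Clostridium difficile, Clostridium septicum, Clostridium tetani, Clostridium perfringens — 6 left.
Catalase +: excludes Prevotella melaninogenica, Fusobacterium necrophorum, Fusobacterium nucleatum, Actinomyces israelii — 2 left.
Esculin +: excludes Peptostreptococcus anaerobius — 1 left.
Gram -: the one remaining candidate is consistent.
Motility -: the one remaining candidate is consistent.

Bacteroides fragilis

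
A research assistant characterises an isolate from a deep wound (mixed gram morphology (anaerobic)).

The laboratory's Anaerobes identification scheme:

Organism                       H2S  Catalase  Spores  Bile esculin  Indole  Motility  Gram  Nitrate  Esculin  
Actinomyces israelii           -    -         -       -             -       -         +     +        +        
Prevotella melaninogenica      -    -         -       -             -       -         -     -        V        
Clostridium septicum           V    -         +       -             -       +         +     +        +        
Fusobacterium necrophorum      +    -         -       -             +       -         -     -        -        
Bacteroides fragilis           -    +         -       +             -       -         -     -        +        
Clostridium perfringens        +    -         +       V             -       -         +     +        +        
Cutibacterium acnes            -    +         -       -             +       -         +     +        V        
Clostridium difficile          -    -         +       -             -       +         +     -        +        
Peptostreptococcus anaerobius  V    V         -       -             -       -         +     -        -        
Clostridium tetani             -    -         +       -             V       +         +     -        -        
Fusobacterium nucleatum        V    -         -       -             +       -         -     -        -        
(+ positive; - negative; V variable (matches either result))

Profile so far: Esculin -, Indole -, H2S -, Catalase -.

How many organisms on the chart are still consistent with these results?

Catalase -: excludes Bacteroides fragilis, Cutibacterium acnes — 9 left.
H2S -: excludes Fusobacterium necrophorum, Clostridium perfringens — 7 left.
Indole -: excludes Fusobacterium nucleatum — 6 left.
Esculin -: excludes Actinomyces israelii, Clostridium septicum, Clostridium difficile — 3 left.
Still consistent: Clostridium tetani, Peptostreptococcus anaerobius, Prevotella melaninogenica.

3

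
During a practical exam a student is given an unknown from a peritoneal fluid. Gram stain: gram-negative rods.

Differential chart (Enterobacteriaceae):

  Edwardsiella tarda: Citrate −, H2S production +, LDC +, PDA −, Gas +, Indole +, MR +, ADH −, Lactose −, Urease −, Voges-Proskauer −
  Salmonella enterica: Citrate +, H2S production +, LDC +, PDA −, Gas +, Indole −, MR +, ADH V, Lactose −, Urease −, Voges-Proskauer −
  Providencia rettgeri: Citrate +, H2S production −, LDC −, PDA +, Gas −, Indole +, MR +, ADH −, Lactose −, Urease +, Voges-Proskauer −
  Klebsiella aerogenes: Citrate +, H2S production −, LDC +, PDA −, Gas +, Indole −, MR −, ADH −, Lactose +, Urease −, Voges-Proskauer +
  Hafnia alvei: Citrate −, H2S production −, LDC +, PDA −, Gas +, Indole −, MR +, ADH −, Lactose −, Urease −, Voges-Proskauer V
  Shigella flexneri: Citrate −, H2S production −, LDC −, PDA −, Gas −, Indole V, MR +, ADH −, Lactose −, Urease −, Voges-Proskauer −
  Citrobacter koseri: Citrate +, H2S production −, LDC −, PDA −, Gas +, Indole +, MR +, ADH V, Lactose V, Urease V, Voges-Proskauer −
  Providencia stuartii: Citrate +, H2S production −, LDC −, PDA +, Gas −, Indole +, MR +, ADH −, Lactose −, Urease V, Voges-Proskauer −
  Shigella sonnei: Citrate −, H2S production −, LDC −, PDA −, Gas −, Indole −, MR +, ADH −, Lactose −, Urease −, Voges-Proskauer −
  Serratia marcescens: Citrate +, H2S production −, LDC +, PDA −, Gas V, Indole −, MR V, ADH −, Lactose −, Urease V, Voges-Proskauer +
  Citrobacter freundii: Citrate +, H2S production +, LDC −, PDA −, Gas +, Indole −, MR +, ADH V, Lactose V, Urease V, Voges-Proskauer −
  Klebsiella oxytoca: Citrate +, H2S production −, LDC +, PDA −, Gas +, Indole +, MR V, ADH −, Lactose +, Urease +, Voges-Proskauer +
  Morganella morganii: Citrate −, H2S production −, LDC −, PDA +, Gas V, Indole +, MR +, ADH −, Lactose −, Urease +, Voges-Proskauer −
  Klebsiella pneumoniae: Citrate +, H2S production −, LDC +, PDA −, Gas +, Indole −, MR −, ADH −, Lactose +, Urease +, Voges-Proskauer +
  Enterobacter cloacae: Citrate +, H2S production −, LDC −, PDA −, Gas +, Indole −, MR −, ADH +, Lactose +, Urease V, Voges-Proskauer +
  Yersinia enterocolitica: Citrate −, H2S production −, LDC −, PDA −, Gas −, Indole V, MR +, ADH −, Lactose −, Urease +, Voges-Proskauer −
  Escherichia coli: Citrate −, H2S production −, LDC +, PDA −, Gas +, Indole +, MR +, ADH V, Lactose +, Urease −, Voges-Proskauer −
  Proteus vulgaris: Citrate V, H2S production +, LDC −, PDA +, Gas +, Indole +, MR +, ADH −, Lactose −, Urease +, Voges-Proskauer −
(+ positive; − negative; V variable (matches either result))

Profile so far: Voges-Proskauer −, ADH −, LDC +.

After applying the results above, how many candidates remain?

ADH −: excludes Enterobacter cloacae — 17 left.
Voges-Proskauer −: excludes Klebsiella aerogenes, Serratia marcescens, Klebsiella oxytoca, Klebsiella pneumoniae — 13 left.
LDC +: excludes 9 organisms — 4 left.
Still consistent: Edwardsiella tarda, Escherichia coli, Hafnia alvei, Salmonella enterica.

4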